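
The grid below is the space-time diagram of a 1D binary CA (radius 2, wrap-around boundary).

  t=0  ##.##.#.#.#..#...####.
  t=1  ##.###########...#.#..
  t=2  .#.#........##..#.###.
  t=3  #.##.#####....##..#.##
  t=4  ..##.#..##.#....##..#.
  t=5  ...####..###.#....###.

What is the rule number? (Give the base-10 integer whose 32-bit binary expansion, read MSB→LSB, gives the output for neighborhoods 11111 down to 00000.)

  ##### -> .   bit 31 = 0  t=1,i=5
  ####. -> #   bit 30 = 1  t=0,i=19
  ###.# -> .   bit 29 = 0  t=0,i=20
  ###.. -> #   bit 28 = 1  t=1,i=13
  ##.## -> .   bit 27 = 0  t=0,i=2
  ##.#. -> #   bit 26 = 1  t=0,i=5
  ##..# -> #   bit 25 = 1  t=2,i=14
  ##... -> .   bit 24 = 0  t=1,i=14
  #.### -> #   bit 23 = 1  t=1,i=3
  #.##. -> #   bit 22 = 1  t=0,i=0
  #.#.# -> #   bit 21 = 1  t=0,i=6
  #.#.. -> #   bit 20 = 1  t=0,i=10
  #..## -> .   bit 19 = 0  t=1,i=21
  #..#. -> #   bit 18 = 1  t=0,i=12
  #...# -> .   bit 17 = 0  t=0,i=15
  #.... -> #   bit 16 = 1  t=2,i=5
  .#### -> .   bit 15 = 0  t=0,i=18
  .###. -> .   bit 14 = 0  t=2,i=19
  .##.# -> #   bit 13 = 1  t=0,i=1
  .##.. -> .   bit 12 = 0  t=2,i=13
  .#.## -> .   bit 11 = 0  t=2,i=17
  .#.#. -> #   bit 10 = 1  t=0,i=7
  .#..# -> #   bit 9 = 1  t=0,i=11
  .#... -> .   bit 8 = 0  t=0,i=14
  ..### -> #   bit 7 = 1  t=0,i=17
  ..##. -> .   bit 6 = 0  t=1,i=0
  ..#.# -> .   bit 5 = 0  t=1,i=17
  ..#.. -> #   bit 4 = 1  t=0,i=13
  ...## -> .   bit 3 = 0  t=0,i=16
  ...#. -> #   bit 2 = 1  t=1,i=16
  ....# -> .   bit 1 = 0  t=2,i=10
  ..... -> #   bit 0 = 1  t=2,i=6
  bits 01010110111101010010011010010101 = 1458906773

1458906773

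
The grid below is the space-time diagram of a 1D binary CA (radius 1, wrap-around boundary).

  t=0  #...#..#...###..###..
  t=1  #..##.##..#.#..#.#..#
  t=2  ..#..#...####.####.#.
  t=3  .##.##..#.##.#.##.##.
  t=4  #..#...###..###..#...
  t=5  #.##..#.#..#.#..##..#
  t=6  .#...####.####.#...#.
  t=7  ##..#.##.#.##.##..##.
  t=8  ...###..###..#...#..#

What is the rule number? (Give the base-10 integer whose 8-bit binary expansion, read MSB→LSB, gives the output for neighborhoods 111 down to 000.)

  ### -> #   bit 7 = 1  t=0,i=12
  ##. -> .   bit 6 = 0  t=0,i=13
  #.# -> #   bit 5 = 1  t=1,i=5
  #.. -> .   bit 4 = 0  t=0,i=1
  .## -> .   bit 3 = 0  t=0,i=11
  .#. -> #   bit 2 = 1  t=0,i=0
  ..# -> #   bit 1 = 1  t=0,i=3
  ... -> .   bit 0 = 0  t=0,i=2
  bits 10100110 = 166

166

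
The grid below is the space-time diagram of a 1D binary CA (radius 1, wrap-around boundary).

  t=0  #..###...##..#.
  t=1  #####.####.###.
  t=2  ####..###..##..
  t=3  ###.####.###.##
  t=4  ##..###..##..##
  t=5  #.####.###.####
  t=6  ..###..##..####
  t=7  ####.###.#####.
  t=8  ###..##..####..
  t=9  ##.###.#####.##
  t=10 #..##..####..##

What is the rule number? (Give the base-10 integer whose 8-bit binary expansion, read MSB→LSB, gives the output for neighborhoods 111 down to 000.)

  ### -> #   bit 7 = 1  t=0,i=4
  ##. -> .   bit 6 = 0  t=0,i=5
  #.# -> .   bit 5 = 0  t=0,i=14
  #.. -> #   bit 4 = 1  t=0,i=1
  .## -> #   bit 3 = 1  t=0,i=3
  .#. -> #   bit 2 = 1  t=0,i=0
  ..# -> #   bit 1 = 1  t=0,i=2
  ... -> #   bit 0 = 1  t=0,i=7
  bits 10011111 = 159

159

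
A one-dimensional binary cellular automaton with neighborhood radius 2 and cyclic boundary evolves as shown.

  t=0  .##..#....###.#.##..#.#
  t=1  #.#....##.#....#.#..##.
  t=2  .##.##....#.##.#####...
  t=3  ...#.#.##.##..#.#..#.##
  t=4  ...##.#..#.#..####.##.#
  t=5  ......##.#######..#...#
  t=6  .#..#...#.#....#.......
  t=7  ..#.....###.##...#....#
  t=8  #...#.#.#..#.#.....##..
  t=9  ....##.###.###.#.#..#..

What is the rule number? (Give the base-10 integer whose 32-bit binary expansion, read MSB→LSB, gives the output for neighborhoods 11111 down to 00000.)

  nb #####: next=.  (t=2,i=17, bit31=0)
  nb ####.: next=.  (t=2,i=18, bit30=0)
  nb ###.#: next=.  (t=0,i=12, bit29=0)
  nb ###..: next=#  (t=2,i=19, bit28=1)
  nb ##.##: next=#  (t=2,i=3, bit27=1)
  nb ##.#.: next=.  (t=0,i=13, bit26=0)
  nb ##..#: next=.  (t=0,i=3, bit25=0)
  nb ##...: next=.  (t=2,i=6, bit24=0)
  nb #.###: next=.  (t=2,i=15, bit23=0)
  nb #.##.: next=.  (t=0,i=1, bit22=0)
  nb #.#.#: next=.  (t=0,i=14, bit21=0)
  nb #.#..: next=#  (t=1,i=2, bit20=1)
  nb #..##: next=#  (t=1,i=19, bit19=1)
  nb #..#.: next=.  (t=0,i=4, bit18=0)
  nb #...#: next=.  (t=3,i=1, bit17=0)
  nb #....: next=#  (t=0,i=7, bit16=1)
  nb .####: next=#  (t=2,i=16, bit15=1)
  nb .###.: next=.  (t=0,i=11, bit14=0)
  nb .##.#: next=.  (t=1,i=8, bit13=0)
  nb .##..: next=#  (t=0,i=2, bit12=1)
  nb .#.##: next=#  (t=0,i=0, bit11=1)
  nb .#.#.: next=#  (t=0,i=21, bit10=1)
  nb .#..#: next=#  (t=1,i=18, bit9=1)
  nb .#...: next=.  (t=0,i=6, bit8=0)
  nb ..###: next=#  (t=0,i=10, bit7=1)
  nb ..##.: next=.  (t=1,i=7, bit6=0)
  nb ..#.#: next=#  (t=0,i=20, bit5=1)
  nb ..#..: next=.  (t=0,i=5, bit4=0)
  nb ...##: next=.  (t=0,i=9, bit3=0)
  nb ...#.: next=.  (t=1,i=14, bit2=0)
  nb ....#: next=#  (t=0,i=8, bit1=1)
  nb .....: next=.  (t=5,i=2, bit0=0)
  bits 00011000000110011001111010100010 = 404332194

404332194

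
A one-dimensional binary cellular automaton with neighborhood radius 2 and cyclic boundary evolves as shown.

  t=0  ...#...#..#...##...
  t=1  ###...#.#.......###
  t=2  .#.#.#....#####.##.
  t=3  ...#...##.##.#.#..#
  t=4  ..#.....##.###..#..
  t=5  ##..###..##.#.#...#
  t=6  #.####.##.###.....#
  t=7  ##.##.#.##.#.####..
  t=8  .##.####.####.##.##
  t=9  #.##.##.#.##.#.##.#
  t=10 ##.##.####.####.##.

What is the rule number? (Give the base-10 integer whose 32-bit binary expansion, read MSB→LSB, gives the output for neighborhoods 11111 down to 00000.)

1328147079

  ##### -> .   bit 31 = 0  t=1,i=0
  ####. -> #   bit 30 = 1  t=1,i=1
  ###.# -> .   bit 29 = 0  t=2,i=14
  ###.. -> .   bit 28 = 0  t=1,i=2
  ##.## -> #   bit 27 = 1  t=2,i=15
  ##.#. -> #   bit 26 = 1  t=3,i=12
  ##..# -> #   bit 25 = 1  t=2,i=18
  ##... -> #   bit 24 = 1  t=0,i=16
  #.### -> .   bit 23 = 0  t=4,i=11
  #.##. -> .   bit 22 = 0  t=2,i=16
  #.#.# -> #   bit 21 = 1  t=2,i=3
  #.#.. -> .   bit 20 = 0  t=1,i=8
  #..## -> #   bit 19 = 1  t=5,i=3
  #..#. -> .   bit 18 = 0  t=0,i=9
  #...# -> .   bit 17 = 0  t=0,i=5
  #.... -> #   bit 16 = 1  t=0,i=17
  .#### -> #   bit 15 = 1  t=1,i=17
  .###. -> #   bit 14 = 1  t=4,i=12
  .##.# -> #   bit 13 = 1  t=3,i=8
  .##.. -> .   bit 12 = 0  t=0,i=15
  .#.## -> #   bit 11 = 1  t=7,i=7
  .#.#. -> .   bit 10 = 0  t=1,i=7
  .#..# -> #   bit 9 = 1  t=0,i=8
  .#... -> .   bit 8 = 0  t=0,i=4
  ..### -> #   bit 7 = 1  t=1,i=16
  ..##. -> .   bit 6 = 0  t=0,i=14
  ..#.# -> .   bit 5 = 0  t=1,i=6
  ..#.. -> .   bit 4 = 0  t=0,i=3
  ...## -> .   bit 3 = 0  t=0,i=13
  ...#. -> #   bit 2 = 1  t=0,i=2
  ....# -> #   bit 1 = 1  t=0,i=1
  ..... -> #   bit 0 = 1  t=0,i=0
  bits 01001111001010011110101010000111 = 1328147079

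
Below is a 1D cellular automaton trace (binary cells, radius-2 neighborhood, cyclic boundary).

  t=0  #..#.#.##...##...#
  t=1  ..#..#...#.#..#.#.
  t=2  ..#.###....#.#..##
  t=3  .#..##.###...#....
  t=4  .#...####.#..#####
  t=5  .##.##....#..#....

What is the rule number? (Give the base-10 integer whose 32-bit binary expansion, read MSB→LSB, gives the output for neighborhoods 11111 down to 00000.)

162881947

  ##### -> .   bit 31 = 0  t=4,i=15
  ####. -> .   bit 30 = 0  t=4,i=7
  ###.# -> .   bit 29 = 0  t=4,i=8
  ###.. -> .   bit 28 = 0  t=2,i=6
  ##.## -> #   bit 27 = 1  t=3,i=6
  ##.#. -> .   bit 26 = 0  t=4,i=0
  ##..# -> .   bit 25 = 0  t=0,i=1
  ##... -> #   bit 24 = 1  t=0,i=9
  #.### -> #   bit 23 = 1  t=2,i=4
  #.##. -> .   bit 22 = 0  t=0,i=7
  #.#.# -> #   bit 21 = 1  t=0,i=5
  #.#.. -> #   bit 20 = 1  t=1,i=11
  #..## -> .   bit 19 = 0  t=2,i=15
  #..#. -> #   bit 18 = 1  t=0,i=2
  #...# -> .   bit 17 = 0  t=0,i=10
  #.... -> #   bit 16 = 1  t=2,i=8
  .#### -> .   bit 15 = 0  t=4,i=6
  .###. -> #   bit 14 = 1  t=2,i=5
  .##.# -> #   bit 13 = 1  t=3,i=5
  .##.. -> .   bit 12 = 0  t=0,i=0
  .#.## -> .   bit 11 = 0  t=0,i=6
  .#.#. -> .   bit 10 = 0  t=0,i=4
  .#..# -> .   bit 9 = 0  t=1,i=3
  .#... -> #   bit 8 = 1  t=1,i=6
  ..### -> #   bit 7 = 1  t=4,i=5
  ..##. -> .   bit 6 = 0  t=0,i=12
  ..#.# -> .   bit 5 = 0  t=0,i=3
  ..#.. -> #   bit 4 = 1  t=1,i=2
  ...## -> #   bit 3 = 1  t=0,i=11
  ...#. -> .   bit 2 = 0  t=1,i=1
  ....# -> #   bit 1 = 1  t=2,i=9
  ..... -> #   bit 0 = 1  t=3,i=16
  bits 00001001101101010110000110011011 = 162881947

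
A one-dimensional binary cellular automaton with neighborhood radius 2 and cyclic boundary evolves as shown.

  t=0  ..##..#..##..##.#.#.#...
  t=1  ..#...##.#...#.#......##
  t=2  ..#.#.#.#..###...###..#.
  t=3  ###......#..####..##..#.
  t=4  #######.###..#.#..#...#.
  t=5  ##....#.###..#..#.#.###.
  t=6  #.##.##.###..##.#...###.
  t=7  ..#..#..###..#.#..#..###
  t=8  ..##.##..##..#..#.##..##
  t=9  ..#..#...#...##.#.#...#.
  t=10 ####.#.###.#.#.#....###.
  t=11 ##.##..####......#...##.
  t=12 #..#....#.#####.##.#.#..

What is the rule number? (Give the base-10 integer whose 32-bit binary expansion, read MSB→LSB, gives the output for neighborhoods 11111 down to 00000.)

902021749

  ##### -> .   bit 31 = 0  t=4,i=2
  ####. -> .   bit 30 = 0  t=3,i=14
  ###.# -> #   bit 29 = 1  t=4,i=6
  ###.. -> #   bit 28 = 1  t=2,i=13
  ##.## -> .   bit 27 = 0  t=4,i=7
  ##.#. -> #   bit 26 = 1  t=0,i=15
  ##..# -> .   bit 25 = 0  t=0,i=4
  ##... -> #   bit 24 = 1  t=2,i=14
  #.### -> #   bit 23 = 1  t=3,i=0
  #.##. -> #   bit 22 = 1  t=5,i=0
  #.#.# -> .   bit 21 = 0  t=0,i=16
  #.#.. -> .   bit 20 = 0  t=0,i=20
  #..## -> .   bit 19 = 0  t=0,i=8
  #..#. -> .   bit 18 = 0  t=0,i=5
  #...# -> #   bit 17 = 1  t=1,i=4
  #.... -> #   bit 16 = 1  t=0,i=22
  .#### -> #   bit 15 = 1  t=3,i=13
  .###. -> #   bit 14 = 1  t=2,i=12
  .##.# -> .   bit 13 = 0  t=0,i=14
  .##.. -> .   bit 12 = 0  t=0,i=3
  .#.## -> .   bit 11 = 0  t=3,i=23
  .#.#. -> .   bit 10 = 0  t=0,i=17
  .#..# -> #   bit 9 = 1  t=0,i=7
  .#... -> .   bit 8 = 0  t=0,i=21
  ..### -> .   bit 7 = 0  t=2,i=11
  ..##. -> #   bit 6 = 1  t=0,i=2
  ..#.# -> #   bit 5 = 1  t=1,i=13
  ..#.. -> #   bit 4 = 1  t=0,i=6
  ...## -> .   bit 3 = 0  t=0,i=1
  ...#. -> #   bit 2 = 1  t=1,i=12
  ....# -> .   bit 1 = 0  t=0,i=0
  ..... -> #   bit 0 = 1  t=0,i=23
  bits 00110101110000111100001001110101 = 902021749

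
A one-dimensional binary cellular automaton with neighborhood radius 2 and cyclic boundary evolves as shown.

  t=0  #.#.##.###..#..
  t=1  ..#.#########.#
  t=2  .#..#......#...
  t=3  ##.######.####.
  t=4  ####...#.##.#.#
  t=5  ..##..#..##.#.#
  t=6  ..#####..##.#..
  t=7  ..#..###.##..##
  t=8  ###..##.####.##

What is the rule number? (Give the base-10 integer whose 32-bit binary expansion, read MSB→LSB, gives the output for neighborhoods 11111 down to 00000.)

1524986325

  ##### -> .   bit 31 = 0  t=1,i=6
  ####. -> #   bit 30 = 1  t=1,i=11
  ###.# -> .   bit 29 = 0  t=1,i=12
  ###.. -> #   bit 28 = 1  t=0,i=9
  ##.## -> #   bit 27 = 1  t=0,i=6
  ##.#. -> .   bit 26 = 0  t=1,i=13
  ##..# -> #   bit 25 = 1  t=0,i=10
  ##... -> .   bit 24 = 0  t=4,i=4
  #.### -> #   bit 23 = 1  t=0,i=7
  #.##. -> #   bit 22 = 1  t=0,i=4
  #.#.# -> #   bit 21 = 1  t=0,i=2
  #.#.. -> .   bit 20 = 0  t=1,i=14
  #..## -> .   bit 19 = 0  t=5,i=1
  #..#. -> #   bit 18 = 1  t=0,i=11
  #...# -> .   bit 17 = 0  t=4,i=5
  #.... -> #   bit 16 = 1  t=2,i=6
  .#### -> .   bit 15 = 0  t=1,i=5
  .###. -> #   bit 14 = 1  t=0,i=8
  .##.# -> #   bit 13 = 1  t=0,i=5
  .##.. -> #   bit 12 = 1  t=5,i=3
  .#.## -> .   bit 11 = 0  t=0,i=3
  .#.#. -> .   bit 10 = 0  t=0,i=1
  .#..# -> .   bit 9 = 0  t=0,i=13
  .#... -> #   bit 8 = 1  t=2,i=5
  ..### -> #   bit 7 = 1  t=6,i=2
  ..##. -> #   bit 6 = 1  t=5,i=2
  ..#.# -> .   bit 5 = 0  t=0,i=0
  ..#.. -> #   bit 4 = 1  t=0,i=12
  ...## -> .   bit 3 = 0  t=6,i=1
  ...#. -> #   bit 2 = 1  t=2,i=0
  ....# -> .   bit 1 = 0  t=2,i=9
  ..... -> #   bit 0 = 1  t=2,i=7
  bits 01011010111001010111000111010101 = 1524986325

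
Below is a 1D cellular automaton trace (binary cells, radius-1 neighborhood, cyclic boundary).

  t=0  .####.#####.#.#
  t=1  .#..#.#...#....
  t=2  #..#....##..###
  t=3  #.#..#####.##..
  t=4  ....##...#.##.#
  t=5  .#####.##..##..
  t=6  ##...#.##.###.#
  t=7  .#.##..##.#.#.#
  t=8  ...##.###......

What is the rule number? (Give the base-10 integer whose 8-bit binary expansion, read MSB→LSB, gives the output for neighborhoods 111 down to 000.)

  [7] ### => .  t=0,i=2
  [6] ##. => #  t=0,i=4
  [5] #.# => .  t=0,i=0
  [4] #.. => .  t=1,i=2
  [3] .## => #  t=0,i=1
  [2] .#. => .  t=0,i=12
  [1] ..# => #  t=1,i=0
  [0] ... => #  t=1,i=8
  bits 01001011 = 75

75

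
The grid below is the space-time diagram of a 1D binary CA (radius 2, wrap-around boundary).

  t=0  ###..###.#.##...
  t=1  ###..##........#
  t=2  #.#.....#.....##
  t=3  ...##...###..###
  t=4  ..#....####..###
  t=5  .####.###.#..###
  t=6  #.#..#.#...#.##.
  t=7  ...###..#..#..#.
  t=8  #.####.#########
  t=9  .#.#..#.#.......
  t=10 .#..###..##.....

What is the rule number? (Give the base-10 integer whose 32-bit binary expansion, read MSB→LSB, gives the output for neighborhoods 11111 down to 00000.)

403039160

  [31] ##### => .  t=8,i=9
  [30] ####. => .  t=1,i=1
  [29] ###.# => .  t=0,i=7
  [28] ###.. => #  t=0,i=2
  [27] ##.## => #  t=5,i=0
  [26] ##.#. => .  t=0,i=8
  [25] ##..# => .  t=0,i=3
  [24] ##... => .  t=0,i=13
  [23] #.### => .  t=5,i=1
  [22] #.##. => .  t=0,i=11
  [21] #.#.# => .  t=0,i=9
  [20] #.#.. => .  t=2,i=2
  [19] #..## => .  t=0,i=4
  [18] #..#. => #  t=4,i=1
  [17] #...# => .  t=0,i=14
  [16] #.... => #  t=1,i=8
  [15] .#### => #  t=1,i=0
  [14] .###. => #  t=0,i=1
  [13] .##.# => #  t=6,i=14
  [12] .##.. => .  t=0,i=12
  [11] .#.## => .  t=0,i=10
  [10] .#.#. => .  t=6,i=1
  [9] .#..# => #  t=5,i=11
  [8] .#... => #  t=2,i=3
  [7] ..### => #  t=0,i=0
  [6] ..##. => .  t=1,i=5
  [5] ..#.# => #  t=6,i=5
  [4] ..#.. => #  t=2,i=8
  [3] ...## => #  t=0,i=15
  [2] ...#. => .  t=2,i=7
  [1] ....# => .  t=1,i=13
  [0] ..... => .  t=1,i=9
  bits 00011000000001011110001110111000 = 403039160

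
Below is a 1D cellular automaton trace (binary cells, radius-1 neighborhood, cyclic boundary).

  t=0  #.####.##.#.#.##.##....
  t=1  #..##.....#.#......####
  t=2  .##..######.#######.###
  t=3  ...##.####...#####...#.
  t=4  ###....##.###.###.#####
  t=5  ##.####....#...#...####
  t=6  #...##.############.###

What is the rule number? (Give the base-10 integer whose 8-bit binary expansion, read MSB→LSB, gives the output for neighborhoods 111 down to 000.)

151

  ### -> #   bit 7 = 1  t=0,i=3
  ##. -> .   bit 6 = 0  t=0,i=5
  #.# -> .   bit 5 = 0  t=0,i=1
  #.. -> #   bit 4 = 1  t=0,i=19
  .## -> .   bit 3 = 0  t=0,i=2
  .#. -> #   bit 2 = 1  t=0,i=0
  ..# -> #   bit 1 = 1  t=0,i=22
  ... -> #   bit 0 = 1  t=0,i=20
  bits 10010111 = 151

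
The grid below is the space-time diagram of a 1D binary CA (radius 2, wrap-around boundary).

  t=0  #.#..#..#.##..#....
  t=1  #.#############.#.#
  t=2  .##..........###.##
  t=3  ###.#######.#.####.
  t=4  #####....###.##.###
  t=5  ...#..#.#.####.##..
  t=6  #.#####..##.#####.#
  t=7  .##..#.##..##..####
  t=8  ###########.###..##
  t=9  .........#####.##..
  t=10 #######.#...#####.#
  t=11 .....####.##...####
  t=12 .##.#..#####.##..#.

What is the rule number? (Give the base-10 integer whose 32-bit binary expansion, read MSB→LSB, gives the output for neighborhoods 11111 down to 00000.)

1860131389

  nb #####: next=.  (t=1,i=4, bit31=0)
  nb ####.: next=#  (t=1,i=13, bit30=1)
  nb ###.#: next=#  (t=1,i=14, bit29=1)
  nb ###..: next=.  (t=4,i=4, bit28=0)
  nb ##.##: next=#  (t=1,i=1, bit27=1)
  nb ##.#.: next=#  (t=1,i=15, bit26=1)
  nb ##..#: next=#  (t=0,i=12, bit25=1)
  nb ##...: next=.  (t=2,i=3, bit24=0)
  nb #.###: next=#  (t=1,i=2, bit23=1)
  nb #.##.: next=#  (t=0,i=10, bit22=1)
  nb #.#.#: next=.  (t=1,i=16, bit21=0)
  nb #.#..: next=#  (t=0,i=2, bit20=1)
  nb #..##: next=#  (t=6,i=8, bit19=1)
  nb #..#.: next=#  (t=0,i=4, bit18=1)
  nb #...#: next=#  (t=10,i=10, bit17=1)
  nb #....: next=#  (t=0,i=16, bit16=1)
  nb .####: next=.  (t=1,i=3, bit15=0)
  nb .###.: next=#  (t=2,i=14, bit14=1)
  nb .##.#: next=.  (t=1,i=0, bit13=0)
  nb .##..: next=#  (t=0,i=11, bit12=1)
  nb .#.##: next=#  (t=0,i=9, bit11=1)
  nb .#.#.: next=.  (t=0,i=1, bit10=0)
  nb .#..#: next=#  (t=0,i=3, bit9=1)
  nb .#...: next=.  (t=0,i=15, bit8=0)
  nb ..###: next=.  (t=2,i=13, bit7=0)
  nb ..##.: next=.  (t=6,i=9, bit6=0)
  nb ..#.#: next=#  (t=0,i=0, bit5=1)
  nb ..#..: next=#  (t=0,i=5, bit4=1)
  nb ...##: next=#  (t=2,i=12, bit3=1)
  nb ...#.: next=#  (t=0,i=18, bit2=1)
  nb ....#: next=.  (t=0,i=17, bit1=0)
  nb .....: next=#  (t=2,i=5, bit0=1)
  bits 01101110110111110101101000111101 = 1860131389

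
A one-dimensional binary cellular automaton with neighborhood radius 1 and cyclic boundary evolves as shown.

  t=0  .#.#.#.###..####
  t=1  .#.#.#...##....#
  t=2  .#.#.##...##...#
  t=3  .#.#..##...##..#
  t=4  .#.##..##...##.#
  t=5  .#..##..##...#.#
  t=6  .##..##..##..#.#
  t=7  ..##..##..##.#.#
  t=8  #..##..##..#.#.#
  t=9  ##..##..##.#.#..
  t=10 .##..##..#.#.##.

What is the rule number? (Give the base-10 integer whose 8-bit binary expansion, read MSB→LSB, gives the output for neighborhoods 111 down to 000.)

  nb ###: next=.  (t=0,i=8, bit7=0)
  nb ##.: next=#  (t=0,i=9, bit6=1)
  nb #.#: next=.  (t=0,i=0, bit5=0)
  nb #..: next=#  (t=0,i=10, bit4=1)
  nb .##: next=.  (t=0,i=7, bit3=0)
  nb .#.: next=#  (t=0,i=1, bit2=1)
  nb ..#: next=.  (t=0,i=11, bit1=0)
  nb ...: next=.  (t=1,i=7, bit0=0)
  bits 01010100 = 84

84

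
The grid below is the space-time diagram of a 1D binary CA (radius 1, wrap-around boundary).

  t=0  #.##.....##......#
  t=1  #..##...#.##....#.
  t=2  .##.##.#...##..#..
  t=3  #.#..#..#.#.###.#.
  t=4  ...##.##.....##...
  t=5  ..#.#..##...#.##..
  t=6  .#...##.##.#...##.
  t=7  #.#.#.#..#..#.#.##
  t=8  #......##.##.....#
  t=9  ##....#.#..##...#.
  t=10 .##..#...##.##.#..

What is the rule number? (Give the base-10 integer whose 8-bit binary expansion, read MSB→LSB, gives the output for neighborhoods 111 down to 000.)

  [7] ### => #  t=3,i=13
  [6] ##. => #  t=0,i=0
  [5] #.# => .  t=0,i=1
  [4] #.. => #  t=0,i=4
  [3] .## => .  t=0,i=2
  [2] .#. => .  t=1,i=0
  [1] ..# => #  t=0,i=8
  [0] ... => .  t=0,i=5
  bits 11010010 = 210

210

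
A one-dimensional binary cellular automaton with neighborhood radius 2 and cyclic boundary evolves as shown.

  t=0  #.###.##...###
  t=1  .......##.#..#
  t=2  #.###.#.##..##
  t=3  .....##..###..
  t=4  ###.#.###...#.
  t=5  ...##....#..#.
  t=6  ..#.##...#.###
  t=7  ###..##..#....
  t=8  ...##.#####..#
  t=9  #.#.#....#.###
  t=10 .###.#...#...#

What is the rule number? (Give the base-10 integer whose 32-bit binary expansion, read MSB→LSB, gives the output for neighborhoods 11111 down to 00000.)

  ##### -> .   bit 31 = 0  t=8,i=8
  ####. -> #   bit 30 = 1  t=0,i=13
  ###.# -> .   bit 29 = 0  t=0,i=0
  ###.. -> .   bit 28 = 0  t=3,i=11
  ##.## -> .   bit 27 = 0  t=0,i=1
  ##.#. -> #   bit 26 = 1  t=1,i=9
  ##..# -> #   bit 25 = 1  t=2,i=10
  ##... -> #   bit 24 = 1  t=0,i=8
  #.### -> .   bit 23 = 0  t=0,i=2
  #.##. -> .   bit 22 = 0  t=0,i=6
  #.#.# -> #   bit 21 = 1  t=2,i=6
  #.#.. -> .   bit 20 = 0  t=1,i=10
  #..## -> #   bit 19 = 1  t=2,i=11
  #..#. -> #   bit 18 = 1  t=1,i=12
  #...# -> .   bit 17 = 0  t=0,i=9
  #.... -> .   bit 16 = 0  t=1,i=1
  .#### -> .   bit 15 = 0  t=0,i=12
  .###. -> .   bit 14 = 0  t=0,i=3
  .##.# -> #   bit 13 = 1  t=1,i=8
  .##.. -> #   bit 12 = 1  t=0,i=7
  .#.## -> .   bit 11 = 0  t=2,i=7
  .#.#. -> #   bit 10 = 1  t=9,i=3
  .#..# -> .   bit 9 = 0  t=1,i=11
  .#... -> #   bit 8 = 1  t=1,i=0
  ..### -> .   bit 7 = 0  t=0,i=11
  ..##. -> .   bit 6 = 0  t=1,i=7
  ..#.# -> #   bit 5 = 1  t=4,i=12
  ..#.. -> #   bit 4 = 1  t=1,i=13
  ...## -> #   bit 3 = 1  t=0,i=10
  ...#. -> .   bit 2 = 0  t=4,i=11
  ....# -> .   bit 1 = 0  t=1,i=5
  ..... -> #   bit 0 = 1  t=1,i=2
  bits 01000111001011000011010100111001 = 1194079545

1194079545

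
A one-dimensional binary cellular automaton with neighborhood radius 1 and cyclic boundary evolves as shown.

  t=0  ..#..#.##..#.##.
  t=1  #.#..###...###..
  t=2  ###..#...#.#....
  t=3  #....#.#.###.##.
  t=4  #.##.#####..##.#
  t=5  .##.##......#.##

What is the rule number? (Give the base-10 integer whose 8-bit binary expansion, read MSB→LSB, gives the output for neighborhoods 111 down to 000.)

45

  nb ###: next=.  (t=1,i=6, bit7=0)
  nb ##.: next=.  (t=0,i=8, bit6=0)
  nb #.#: next=#  (t=0,i=6, bit5=1)
  nb #..: next=.  (t=0,i=3, bit4=0)
  nb .##: next=#  (t=0,i=7, bit3=1)
  nb .#.: next=#  (t=0,i=2, bit2=1)
  nb ..#: next=.  (t=0,i=1, bit1=0)
  nb ...: next=#  (t=0,i=0, bit0=1)
  bits 00101101 = 45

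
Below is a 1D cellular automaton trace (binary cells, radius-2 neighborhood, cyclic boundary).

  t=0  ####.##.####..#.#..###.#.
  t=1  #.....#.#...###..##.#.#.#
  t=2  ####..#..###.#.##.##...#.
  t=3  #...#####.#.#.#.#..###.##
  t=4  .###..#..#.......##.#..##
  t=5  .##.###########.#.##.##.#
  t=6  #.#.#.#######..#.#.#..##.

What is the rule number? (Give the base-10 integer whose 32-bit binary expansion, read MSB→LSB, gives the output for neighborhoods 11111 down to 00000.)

  ##### -> #   bit 31 = 1  t=3,i=6
  ####. -> .   bit 30 = 0  t=0,i=2
  ###.# -> .   bit 29 = 0  t=0,i=3
  ###.. -> .   bit 28 = 0  t=0,i=11
  ##.## -> .   bit 27 = 0  t=0,i=4
  ##.#. -> #   bit 26 = 1  t=0,i=22
  ##..# -> #   bit 25 = 1  t=0,i=12
  ##... -> #   bit 24 = 1  t=1,i=1
  #.### -> #   bit 23 = 1  t=0,i=0
  #.##. -> .   bit 22 = 0  t=0,i=5
  #.#.# -> .   bit 21 = 0  t=0,i=23
  #.#.. -> .   bit 20 = 0  t=0,i=16
  #..## -> #   bit 19 = 1  t=0,i=18
  #..#. -> #   bit 18 = 1  t=0,i=13
  #...# -> #   bit 17 = 1  t=1,i=10
  #.... -> #   bit 16 = 1  t=1,i=2
  .#### -> .   bit 15 = 0  t=0,i=1
  .###. -> #   bit 14 = 1  t=0,i=20
  .##.# -> #   bit 13 = 1  t=0,i=6
  .##.. -> #   bit 12 = 1  t=1,i=0
  .#.## -> #   bit 11 = 1  t=0,i=24
  .#.#. -> .   bit 10 = 0  t=0,i=15
  .#..# -> #   bit 9 = 1  t=0,i=17
  .#... -> #   bit 8 = 1  t=1,i=9
  ..### -> .   bit 7 = 0  t=0,i=19
  ..##. -> .   bit 6 = 0  t=1,i=17
  ..#.# -> #   bit 5 = 1  t=0,i=14
  ..#.. -> #   bit 4 = 1  t=2,i=6
  ...## -> #   bit 3 = 1  t=1,i=11
  ...#. -> .   bit 2 = 0  t=1,i=5
  ....# -> .   bit 1 = 0  t=1,i=4
  ..... -> #   bit 0 = 1  t=1,i=3
  bits 10000111100011110111101100111001 = 2274327353

2274327353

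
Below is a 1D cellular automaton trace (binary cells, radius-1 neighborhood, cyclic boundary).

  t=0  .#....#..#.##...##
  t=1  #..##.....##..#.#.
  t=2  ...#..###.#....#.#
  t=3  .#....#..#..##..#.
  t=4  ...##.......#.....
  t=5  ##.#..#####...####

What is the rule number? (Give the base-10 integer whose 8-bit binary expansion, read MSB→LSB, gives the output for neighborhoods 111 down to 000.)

41

  [7] ### => .  t=2,i=7
  [6] ##. => .  t=0,i=12
  [5] #.# => #  t=0,i=0
  [4] #.. => .  t=0,i=2
  [3] .## => #  t=0,i=11
  [2] .#. => .  t=0,i=1
  [1] ..# => .  t=0,i=5
  [0] ... => #  t=0,i=3
  bits 00101001 = 41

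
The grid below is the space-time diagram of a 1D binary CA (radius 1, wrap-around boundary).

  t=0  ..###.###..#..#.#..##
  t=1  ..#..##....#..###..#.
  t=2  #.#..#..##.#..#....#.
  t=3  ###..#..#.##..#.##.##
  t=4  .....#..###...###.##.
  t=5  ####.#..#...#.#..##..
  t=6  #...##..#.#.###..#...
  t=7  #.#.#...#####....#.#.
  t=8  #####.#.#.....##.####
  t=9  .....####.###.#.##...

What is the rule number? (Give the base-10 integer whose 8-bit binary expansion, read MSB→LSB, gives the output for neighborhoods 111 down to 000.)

45

  ### -> .   bit 7 = 0  t=0,i=3
  ##. -> .   bit 6 = 0  t=0,i=4
  #.# -> #   bit 5 = 1  t=0,i=5
  #.. -> .   bit 4 = 0  t=0,i=0
  .## -> #   bit 3 = 1  t=0,i=2
  .#. -> #   bit 2 = 1  t=0,i=11
  ..# -> .   bit 1 = 0  t=0,i=1
  ... -> #   bit 0 = 1  t=1,i=0
  bits 00101101 = 45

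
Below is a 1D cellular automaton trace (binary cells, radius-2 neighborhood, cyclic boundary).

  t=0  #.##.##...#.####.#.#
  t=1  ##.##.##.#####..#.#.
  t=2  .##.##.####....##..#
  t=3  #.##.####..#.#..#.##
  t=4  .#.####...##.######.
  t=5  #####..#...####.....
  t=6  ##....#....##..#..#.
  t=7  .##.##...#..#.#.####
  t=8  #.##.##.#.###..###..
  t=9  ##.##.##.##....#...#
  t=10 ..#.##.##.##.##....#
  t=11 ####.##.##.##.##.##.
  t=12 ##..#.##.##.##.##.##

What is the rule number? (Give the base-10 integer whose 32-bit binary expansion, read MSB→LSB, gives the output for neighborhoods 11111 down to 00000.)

227850918

  nb #####: next=.  (t=1,i=11, bit31=0)
  nb ####.: next=.  (t=0,i=14, bit30=0)
  nb ###.#: next=.  (t=0,i=15, bit29=0)
  nb ###..: next=.  (t=1,i=13, bit28=0)
  nb ##.##: next=#  (t=0,i=1, bit27=1)
  nb ##.#.: next=#  (t=0,i=16, bit26=1)
  nb ##..#: next=.  (t=1,i=14, bit25=0)
  nb ##...: next=#  (t=0,i=7, bit24=1)
  nb #.###: next=#  (t=0,i=12, bit23=1)
  nb #.##.: next=.  (t=0,i=2, bit22=0)
  nb #.#.#: next=.  (t=0,i=17, bit21=0)
  nb #.#..: next=#  (t=3,i=13, bit20=1)
  nb #..##: next=.  (t=8,i=14, bit19=0)
  nb #..#.: next=#  (t=1,i=15, bit18=1)
  nb #...#: next=.  (t=0,i=8, bit17=0)
  nb #....: next=.  (t=2,i=12, bit16=0)
  nb .####: next=#  (t=0,i=13, bit15=1)
  nb .###.: next=.  (t=3,i=19, bit14=0)
  nb .##.#: next=#  (t=0,i=0, bit13=1)
  nb .##..: next=#  (t=0,i=6, bit12=1)
  nb .#.##: next=#  (t=0,i=11, bit11=1)
  nb .#.#.: next=.  (t=1,i=17, bit10=0)
  nb .#..#: next=#  (t=3,i=14, bit9=1)
  nb .#...: next=.  (t=5,i=8, bit8=0)
  nb ..###: next=#  (t=5,i=0, bit7=1)
  nb ..##.: next=.  (t=2,i=15, bit6=0)
  nb ..#.#: next=#  (t=0,i=10, bit5=1)
  nb ..#..: next=.  (t=5,i=7, bit4=0)
  nb ...##: next=.  (t=2,i=14, bit3=0)
  nb ...#.: next=#  (t=0,i=9, bit2=1)
  nb ....#: next=#  (t=2,i=13, bit1=1)
  nb .....: next=.  (t=5,i=17, bit0=0)
  bits 00001101100101001011101010100110 = 227850918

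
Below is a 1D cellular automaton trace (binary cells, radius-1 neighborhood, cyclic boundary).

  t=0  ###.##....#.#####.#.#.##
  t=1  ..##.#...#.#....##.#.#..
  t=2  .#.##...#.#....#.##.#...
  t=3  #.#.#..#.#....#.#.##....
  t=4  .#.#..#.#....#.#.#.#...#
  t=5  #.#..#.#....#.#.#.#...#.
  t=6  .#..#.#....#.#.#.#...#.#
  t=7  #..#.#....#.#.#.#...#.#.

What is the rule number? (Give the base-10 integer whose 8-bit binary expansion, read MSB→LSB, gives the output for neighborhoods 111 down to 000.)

98

  [7] ### => .  t=0,i=0
  [6] ##. => #  t=0,i=2
  [5] #.# => #  t=0,i=3
  [4] #.. => .  t=0,i=6
  [3] .## => .  t=0,i=4
  [2] .#. => .  t=0,i=10
  [1] ..# => #  t=0,i=9
  [0] ... => .  t=0,i=7
  bits 01100010 = 98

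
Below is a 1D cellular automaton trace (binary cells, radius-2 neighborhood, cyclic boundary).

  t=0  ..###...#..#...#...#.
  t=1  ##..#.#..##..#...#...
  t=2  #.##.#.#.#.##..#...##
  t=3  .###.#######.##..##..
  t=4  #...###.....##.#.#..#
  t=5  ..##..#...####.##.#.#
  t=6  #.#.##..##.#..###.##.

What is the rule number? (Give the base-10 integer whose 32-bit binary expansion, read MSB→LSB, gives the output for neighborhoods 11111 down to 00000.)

  ##### -> .   bit 31 = 0  t=3,i=7
  ####. -> .   bit 30 = 0  t=3,i=10
  ###.# -> .   bit 29 = 0  t=2,i=0
  ###.. -> #   bit 28 = 1  t=0,i=4
  ##.## -> #   bit 27 = 1  t=2,i=1
  ##.#. -> .   bit 26 = 0  t=2,i=4
  ##..# -> #   bit 25 = 1  t=1,i=2
  ##... -> .   bit 24 = 0  t=0,i=5
  #.### -> #   bit 23 = 1  t=3,i=5
  #.##. -> #   bit 22 = 1  t=2,i=2
  #.#.# -> #   bit 21 = 1  t=2,i=5
  #.#.. -> .   bit 20 = 0  t=1,i=6
  #..## -> .   bit 19 = 0  t=1,i=8
  #..#. -> #   bit 18 = 1  t=0,i=10
  #...# -> #   bit 17 = 1  t=0,i=0
  #.... -> .   bit 16 = 0  t=4,i=8
  .#### -> #   bit 15 = 1  t=3,i=6
  .###. -> .   bit 14 = 0  t=0,i=3
  .##.# -> #   bit 13 = 1  t=2,i=3
  .##.. -> .   bit 12 = 0  t=1,i=1
  .#.## -> #   bit 11 = 1  t=2,i=10
  .#.#. -> #   bit 10 = 1  t=1,i=5
  .#..# -> #   bit 9 = 1  t=0,i=9
  .#... -> .   bit 8 = 0  t=0,i=12
  ..### -> .   bit 7 = 0  t=0,i=2
  ..##. -> #   bit 6 = 1  t=1,i=0
  ..#.# -> .   bit 5 = 0  t=1,i=4
  ..#.. -> .   bit 4 = 0  t=0,i=8
  ...## -> #   bit 3 = 1  t=0,i=1
  ...#. -> .   bit 2 = 0  t=0,i=7
  ....# -> #   bit 1 = 1  t=4,i=10
  ..... -> .   bit 0 = 0  t=4,i=9
  bits 00011010111001101010111001001010 = 451325514

451325514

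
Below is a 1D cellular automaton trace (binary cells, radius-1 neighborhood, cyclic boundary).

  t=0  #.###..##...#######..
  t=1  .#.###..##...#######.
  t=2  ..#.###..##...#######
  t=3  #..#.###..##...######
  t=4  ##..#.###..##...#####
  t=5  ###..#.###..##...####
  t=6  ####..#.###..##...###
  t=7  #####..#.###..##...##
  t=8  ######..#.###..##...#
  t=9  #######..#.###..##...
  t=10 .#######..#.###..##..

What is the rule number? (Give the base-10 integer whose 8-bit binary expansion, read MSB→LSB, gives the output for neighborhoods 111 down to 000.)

240

  nb ###: next=#  (t=0,i=3, bit7=1)
  nb ##.: next=#  (t=0,i=4, bit6=1)
  nb #.#: next=#  (t=0,i=1, bit5=1)
  nb #..: next=#  (t=0,i=5, bit4=1)
  nb .##: next=.  (t=0,i=2, bit3=0)
  nb .#.: next=.  (t=0,i=0, bit2=0)
  nb ..#: next=.  (t=0,i=6, bit1=0)
  nb ...: next=.  (t=0,i=10, bit0=0)
  bits 11110000 = 240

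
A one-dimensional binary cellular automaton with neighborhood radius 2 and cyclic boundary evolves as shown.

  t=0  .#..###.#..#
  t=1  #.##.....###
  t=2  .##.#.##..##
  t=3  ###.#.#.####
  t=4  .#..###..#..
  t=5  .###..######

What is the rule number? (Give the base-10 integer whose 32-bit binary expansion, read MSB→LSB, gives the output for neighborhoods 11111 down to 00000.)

  nb #####: next=.  (t=3,i=0, bit31=0)
  nb ####.: next=#  (t=1,i=11, bit30=1)
  nb ###.#: next=.  (t=0,i=6, bit29=0)
  nb ###..: next=#  (t=4,i=6, bit28=1)
  nb ##.##: next=#  (t=1,i=1, bit27=1)
  nb ##.#.: next=.  (t=0,i=7, bit26=0)
  nb ##..#: next=#  (t=2,i=8, bit25=1)
  nb ##...: next=#  (t=1,i=4, bit24=1)
  nb #.###: next=.  (t=3,i=8, bit23=0)
  nb #.##.: next=#  (t=1,i=2, bit22=1)
  nb #.#.#: next=#  (t=2,i=4, bit21=1)
  nb #.#..: next=.  (t=0,i=1, bit20=0)
  nb #..##: next=#  (t=0,i=3, bit19=1)
  nb #..#.: next=#  (t=0,i=10, bit18=1)
  nb #...#: next=#  (t=4,i=11, bit17=1)
  nb #....: next=.  (t=1,i=5, bit16=0)
  nb .####: next=#  (t=1,i=10, bit15=1)
  nb .###.: next=.  (t=0,i=5, bit14=0)
  nb .##.#: next=#  (t=2,i=2, bit13=1)
  nb .##..: next=.  (t=1,i=3, bit12=0)
  nb .#.##: next=.  (t=2,i=5, bit11=0)
  nb .#.#.: next=#  (t=0,i=0, bit10=1)
  nb .#..#: next=#  (t=0,i=2, bit9=1)
  nb .#...: next=#  (t=4,i=10, bit8=1)
  nb ..###: next=.  (t=0,i=4, bit7=0)
  nb ..##.: next=#  (t=2,i=10, bit6=1)
  nb ..#.#: next=#  (t=0,i=11, bit5=1)
  nb ..#..: next=#  (t=4,i=1, bit4=1)
  nb ...##: next=.  (t=1,i=8, bit3=0)
  nb ...#.: next=.  (t=4,i=0, bit2=0)
  nb ....#: next=#  (t=1,i=7, bit1=1)
  nb .....: next=#  (t=1,i=6, bit0=1)
  bits 01011011011011101010011101110011 = 1533978483

1533978483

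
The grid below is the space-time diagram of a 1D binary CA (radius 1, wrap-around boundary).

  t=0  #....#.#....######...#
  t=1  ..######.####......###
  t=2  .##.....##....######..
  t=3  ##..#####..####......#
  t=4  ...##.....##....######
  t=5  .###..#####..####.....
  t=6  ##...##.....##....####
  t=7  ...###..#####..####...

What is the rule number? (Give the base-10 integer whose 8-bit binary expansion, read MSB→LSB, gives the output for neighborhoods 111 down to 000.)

  ###|.  b7=0 t=0,i=13
  ##.|.  b6=0 t=0,i=0
  #.#|#  b5=1 t=0,i=6
  #..|.  b4=0 t=0,i=1
  .##|#  b3=1 t=0,i=12
  .#.|#  b2=1 t=0,i=5
  ..#|#  b1=1 t=0,i=4
  ...|#  b0=1 t=0,i=2
  bits 00101111 = 47

47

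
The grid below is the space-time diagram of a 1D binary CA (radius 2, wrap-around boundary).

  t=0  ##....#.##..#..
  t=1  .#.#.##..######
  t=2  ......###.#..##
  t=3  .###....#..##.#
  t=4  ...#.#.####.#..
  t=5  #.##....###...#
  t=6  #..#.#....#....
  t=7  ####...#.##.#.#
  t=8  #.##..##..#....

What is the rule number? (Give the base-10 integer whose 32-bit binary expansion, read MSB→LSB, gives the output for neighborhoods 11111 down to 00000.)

1913500213

  [31] ##### => .  t=1,i=11
  [30] ####. => #  t=1,i=13
  [29] ###.# => #  t=1,i=14
  [28] ###.. => #  t=3,i=3
  [27] ##.## => .  t=5,i=1
  [26] ##.#. => .  t=1,i=0
  [25] ##..# => #  t=0,i=10
  [24] ##... => .  t=0,i=2
  [23] #.### => .  t=3,i=1
  [22] #.##. => .  t=0,i=8
  [21] #.#.# => .  t=1,i=1
  [20] #.#.. => .  t=2,i=10
  [19] #..## => #  t=0,i=14
  [18] #..#. => #  t=0,i=11
  [17] #...# => .  t=5,i=12
  [16] #.... => #  t=0,i=3
  [15] .#### => #  t=1,i=10
  [14] .###. => .  t=2,i=7
  [13] .##.# => #  t=3,i=12
  [12] .##.. => #  t=0,i=1
  [11] .#.## => .  t=0,i=7
  [10] .#.#. => .  t=1,i=2
  [9] .#..# => #  t=0,i=13
  [8] .#... => .  t=4,i=13
  [7] ..### => .  t=1,i=9
  [6] ..##. => .  t=0,i=0
  [5] ..#.# => #  t=0,i=6
  [4] ..#.. => #  t=0,i=12
  [3] ...## => .  t=2,i=5
  [2] ...#. => #  t=0,i=5
  [1] ....# => .  t=0,i=4
  [0] ..... => #  t=2,i=2
  bits 01110010000011011011001000110101 = 1913500213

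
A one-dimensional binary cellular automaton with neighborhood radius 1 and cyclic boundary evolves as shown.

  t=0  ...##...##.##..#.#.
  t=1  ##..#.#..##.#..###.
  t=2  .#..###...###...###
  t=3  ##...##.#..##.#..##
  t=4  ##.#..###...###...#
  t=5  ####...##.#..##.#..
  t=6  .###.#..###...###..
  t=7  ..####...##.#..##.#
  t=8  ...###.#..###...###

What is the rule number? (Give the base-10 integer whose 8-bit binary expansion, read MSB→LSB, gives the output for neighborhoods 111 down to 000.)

229

  ###|#  b7=1 t=1,i=16
  ##.|#  b6=1 t=0,i=4
  #.#|#  b5=1 t=0,i=10
  #..|.  b4=0 t=0,i=5
  .##|.  b3=0 t=0,i=3
  .#.|#  b2=1 t=0,i=15
  ..#|.  b1=0 t=0,i=2
  ...|#  b0=1 t=0,i=0
  bits 11100101 = 229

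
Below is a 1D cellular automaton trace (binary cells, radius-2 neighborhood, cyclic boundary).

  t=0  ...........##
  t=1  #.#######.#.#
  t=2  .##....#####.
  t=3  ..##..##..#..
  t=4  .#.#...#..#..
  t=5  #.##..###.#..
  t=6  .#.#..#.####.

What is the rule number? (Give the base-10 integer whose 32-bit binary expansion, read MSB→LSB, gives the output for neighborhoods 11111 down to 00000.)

1840258717

  ##### -> .   bit 31 = 0  t=1,i=4
  ####. -> #   bit 30 = 1  t=1,i=7
  ###.# -> #   bit 29 = 1  t=1,i=8
  ###.. -> .   bit 28 = 0  t=2,i=11
  ##.## -> #   bit 27 = 1  t=1,i=1
  ##.#. -> #   bit 26 = 1  t=1,i=9
  ##..# -> .   bit 25 = 0  t=2,i=12
  ##... -> #   bit 24 = 1  t=0,i=0
  #.### -> #   bit 23 = 1  t=1,i=2
  #.##. -> .   bit 22 = 0  t=1,i=12
  #.#.# -> #   bit 21 = 1  t=1,i=10
  #.#.. -> #   bit 20 = 1  t=4,i=3
  #..## -> .   bit 19 = 0  t=2,i=0
  #..#. -> .   bit 18 = 0  t=3,i=9
  #...# -> .   bit 17 = 0  t=4,i=5
  #.... -> .   bit 16 = 0  t=0,i=1
  .#### -> .   bit 15 = 0  t=1,i=3
  .###. -> .   bit 14 = 0  t=5,i=7
  .##.# -> .   bit 13 = 0  t=1,i=0
  .##.. -> #   bit 12 = 1  t=0,i=12
  .#.## -> #   bit 11 = 1  t=1,i=11
  .#.#. -> #   bit 10 = 1  t=4,i=2
  .#..# -> #   bit 9 = 1  t=4,i=8
  .#... -> .   bit 8 = 0  t=3,i=11
  ..### -> #   bit 7 = 1  t=2,i=7
  ..##. -> .   bit 6 = 0  t=0,i=11
  ..#.# -> .   bit 5 = 0  t=4,i=1
  ..#.. -> #   bit 4 = 1  t=3,i=10
  ...## -> #   bit 3 = 1  t=0,i=10
  ...#. -> #   bit 2 = 1  t=4,i=0
  ....# -> .   bit 1 = 0  t=0,i=9
  ..... -> #   bit 0 = 1  t=0,i=2
  bits 01101101101100000001111010011101 = 1840258717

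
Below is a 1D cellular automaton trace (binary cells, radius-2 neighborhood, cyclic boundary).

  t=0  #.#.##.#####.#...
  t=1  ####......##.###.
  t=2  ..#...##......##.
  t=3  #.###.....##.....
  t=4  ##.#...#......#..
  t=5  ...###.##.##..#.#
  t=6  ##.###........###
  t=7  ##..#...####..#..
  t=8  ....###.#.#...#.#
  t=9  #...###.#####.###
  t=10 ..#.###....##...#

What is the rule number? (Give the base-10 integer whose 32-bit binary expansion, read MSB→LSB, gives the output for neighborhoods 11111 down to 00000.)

  ##### -> .   bit 31 = 0  t=0,i=9
  ####. -> #   bit 30 = 1  t=0,i=10
  ###.# -> #   bit 29 = 1  t=0,i=11
  ###.. -> .   bit 28 = 0  t=1,i=3
  ##.## -> .   bit 27 = 0  t=0,i=6
  ##.#. -> .   bit 26 = 0  t=0,i=12
  ##..# -> .   bit 25 = 0  t=5,i=12
  ##... -> .   bit 24 = 0  t=1,i=4
  #.### -> .   bit 23 = 0  t=0,i=7
  #.##. -> .   bit 22 = 0  t=0,i=4
  #.#.# -> #   bit 21 = 1  t=0,i=2
  #.#.. -> #   bit 20 = 1  t=0,i=13
  #..## -> #   bit 19 = 1  t=4,i=16
  #..#. -> .   bit 18 = 0  t=5,i=13
  #...# -> #   bit 17 = 1  t=0,i=15
  #.... -> .   bit 16 = 0  t=1,i=5
  .#### -> .   bit 15 = 0  t=0,i=8
  .###. -> #   bit 14 = 1  t=1,i=14
  .##.# -> .   bit 13 = 0  t=0,i=5
  .##.. -> .   bit 12 = 0  t=2,i=7
  .#.## -> #   bit 11 = 1  t=0,i=3
  .#.#. -> #   bit 10 = 1  t=0,i=1
  .#..# -> .   bit 9 = 0  t=4,i=15
  .#... -> #   bit 8 = 1  t=0,i=14
  ..### -> #   bit 7 = 1  t=5,i=3
  ..##. -> .   bit 6 = 0  t=1,i=10
  ..#.# -> #   bit 5 = 1  t=0,i=0
  ..#.. -> #   bit 4 = 1  t=2,i=2
  ...## -> .   bit 3 = 0  t=1,i=9
  ...#. -> .   bit 2 = 0  t=0,i=16
  ....# -> .   bit 1 = 0  t=1,i=8
  ..... -> #   bit 0 = 1  t=1,i=6
  bits 01100000001110100100110110110001 = 1614433713

1614433713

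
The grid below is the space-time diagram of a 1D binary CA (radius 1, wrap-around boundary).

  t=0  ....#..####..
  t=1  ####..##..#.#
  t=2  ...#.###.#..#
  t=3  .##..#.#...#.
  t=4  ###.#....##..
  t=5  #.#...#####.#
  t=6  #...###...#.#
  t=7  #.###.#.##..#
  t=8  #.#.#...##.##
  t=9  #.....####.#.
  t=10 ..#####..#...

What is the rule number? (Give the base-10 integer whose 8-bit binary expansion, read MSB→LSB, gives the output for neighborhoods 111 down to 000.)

  ### -> .   bit 7 = 0  t=0,i=8
  ##. -> #   bit 6 = 1  t=0,i=10
  #.# -> .   bit 5 = 0  t=1,i=11
  #.. -> .   bit 4 = 0  t=0,i=5
  .## -> #   bit 3 = 1  t=0,i=7
  .#. -> .   bit 2 = 0  t=0,i=4
  ..# -> #   bit 1 = 1  t=0,i=3
  ... -> #   bit 0 = 1  t=0,i=0
  bits 01001011 = 75

75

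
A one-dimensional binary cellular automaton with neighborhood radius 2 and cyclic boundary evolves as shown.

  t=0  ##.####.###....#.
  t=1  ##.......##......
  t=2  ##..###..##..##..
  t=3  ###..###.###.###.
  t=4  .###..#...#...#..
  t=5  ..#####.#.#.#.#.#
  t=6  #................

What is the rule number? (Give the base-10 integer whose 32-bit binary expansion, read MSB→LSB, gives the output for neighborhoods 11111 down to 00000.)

306606673

  ##### -> .   bit 31 = 0  t=5,i=4
  ####. -> .   bit 30 = 0  t=0,i=5
  ###.# -> .   bit 29 = 0  t=0,i=6
  ###.. -> #   bit 28 = 1  t=0,i=10
  ##.## -> .   bit 27 = 0  t=0,i=2
  ##.#. -> .   bit 26 = 0  t=5,i=7
  ##..# -> #   bit 25 = 1  t=2,i=2
  ##... -> .   bit 24 = 0  t=0,i=11
  #.### -> .   bit 23 = 0  t=0,i=3
  #.##. -> #   bit 22 = 1  t=0,i=0
  #.#.# -> .   bit 21 = 0  t=5,i=8
  #.#.. -> .   bit 20 = 0  t=5,i=16
  #..## -> .   bit 19 = 0  t=2,i=3
  #..#. -> #   bit 18 = 1  t=4,i=5
  #...# -> #   bit 17 = 1  t=4,i=8
  #.... -> .   bit 16 = 0  t=0,i=12
  .#### -> .   bit 15 = 0  t=0,i=4
  .###. -> #   bit 14 = 1  t=0,i=9
  .##.# -> #   bit 13 = 1  t=0,i=1
  .##.. -> #   bit 12 = 1  t=1,i=1
  .#.## -> .   bit 11 = 0  t=0,i=16
  .#.#. -> .   bit 10 = 0  t=5,i=9
  .#..# -> #   bit 9 = 1  t=5,i=0
  .#... -> .   bit 8 = 0  t=4,i=7
  ..### -> .   bit 7 = 0  t=2,i=4
  ..##. -> #   bit 6 = 1  t=1,i=0
  ..#.# -> .   bit 5 = 0  t=0,i=15
  ..#.. -> #   bit 4 = 1  t=4,i=6
  ...## -> .   bit 3 = 0  t=1,i=8
  ...#. -> .   bit 2 = 0  t=0,i=14
  ....# -> .   bit 1 = 0  t=0,i=13
  ..... -> #   bit 0 = 1  t=1,i=4
  bits 00010010010001100111001001010001 = 306606673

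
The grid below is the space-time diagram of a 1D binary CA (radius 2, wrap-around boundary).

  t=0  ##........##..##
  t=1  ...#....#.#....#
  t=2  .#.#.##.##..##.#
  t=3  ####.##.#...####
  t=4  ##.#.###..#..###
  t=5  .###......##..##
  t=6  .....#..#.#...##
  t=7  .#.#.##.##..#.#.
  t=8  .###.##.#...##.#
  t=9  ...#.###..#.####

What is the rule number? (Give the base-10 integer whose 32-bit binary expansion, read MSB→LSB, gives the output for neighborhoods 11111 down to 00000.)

2757994098

  ##### -> #   bit 31 = 1  t=3,i=0
  ####. -> .   bit 30 = 0  t=0,i=0
  ###.# -> #   bit 29 = 1  t=3,i=3
  ###.. -> .   bit 28 = 0  t=0,i=1
  ##.## -> .   bit 27 = 0  t=2,i=7
  ##.#. -> #   bit 26 = 1  t=2,i=14
  ##..# -> .   bit 25 = 0  t=0,i=12
  ##... -> .   bit 24 = 0  t=0,i=2
  #.### -> .   bit 23 = 0  t=4,i=5
  #.##. -> #   bit 22 = 1  t=2,i=5
  #.#.# -> #   bit 21 = 1  t=2,i=1
  #.#.. -> .   bit 20 = 0  t=1,i=10
  #..## -> .   bit 19 = 0  t=0,i=13
  #..#. -> .   bit 18 = 0  t=4,i=9
  #...# -> #   bit 17 = 1  t=1,i=1
  #.... -> #   bit 16 = 1  t=0,i=3
  .#### -> #   bit 15 = 1  t=0,i=15
  .###. -> .   bit 14 = 0  t=4,i=6
  .##.# -> #   bit 13 = 1  t=2,i=6
  .##.. -> .   bit 12 = 0  t=0,i=11
  .#.## -> .   bit 11 = 0  t=2,i=4
  .#.#. -> #   bit 10 = 1  t=1,i=9
  .#..# -> #   bit 9 = 1  t=4,i=11
  .#... -> .   bit 8 = 0  t=1,i=0
  ..### -> .   bit 7 = 0  t=0,i=14
  ..##. -> #   bit 6 = 1  t=0,i=10
  ..#.# -> #   bit 5 = 1  t=1,i=8
  ..#.. -> #   bit 4 = 1  t=1,i=3
  ...## -> .   bit 3 = 0  t=0,i=9
  ...#. -> .   bit 2 = 0  t=1,i=2
  ....# -> #   bit 1 = 1  t=0,i=8
  ..... -> .   bit 0 = 0  t=0,i=4
  bits 10100100011000111010011001110010 = 2757994098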